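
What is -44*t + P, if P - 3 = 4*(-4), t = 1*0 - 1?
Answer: 31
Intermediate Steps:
t = -1 (t = 0 - 1 = -1)
P = -13 (P = 3 + 4*(-4) = 3 - 16 = -13)
-44*t + P = -44*(-1) - 13 = 44 - 13 = 31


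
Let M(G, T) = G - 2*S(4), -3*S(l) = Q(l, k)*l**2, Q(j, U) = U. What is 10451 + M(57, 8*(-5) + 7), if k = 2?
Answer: 31588/3 ≈ 10529.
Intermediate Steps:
S(l) = -2*l**2/3
M(G, T) = 64/3 + G (M(G, T) = G - (-4)*4**2/3 = G - (-4)*16/3 = G - 2*(-32/3) = G + 64/3 = 64/3 + G)
10451 + M(57, 8*(-5) + 7) = 10451 + (64/3 + 57) = 10451 + 235/3 = 31588/3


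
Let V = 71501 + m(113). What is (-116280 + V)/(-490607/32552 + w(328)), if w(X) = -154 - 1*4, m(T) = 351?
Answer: 111247712/433371 ≈ 256.70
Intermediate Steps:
w(X) = -158 (w(X) = -154 - 4 = -158)
V = 71852 (V = 71501 + 351 = 71852)
(-116280 + V)/(-490607/32552 + w(328)) = (-116280 + 71852)/(-490607/32552 - 158) = -44428/(-490607*1/32552 - 158) = -44428/(-37739/2504 - 158) = -44428/(-433371/2504) = -44428*(-2504/433371) = 111247712/433371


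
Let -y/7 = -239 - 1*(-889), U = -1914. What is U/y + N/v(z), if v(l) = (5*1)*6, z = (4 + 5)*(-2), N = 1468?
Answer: 336841/6825 ≈ 49.354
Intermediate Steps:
z = -18 (z = 9*(-2) = -18)
v(l) = 30 (v(l) = 5*6 = 30)
y = -4550 (y = -7*(-239 - 1*(-889)) = -7*(-239 + 889) = -7*650 = -4550)
U/y + N/v(z) = -1914/(-4550) + 1468/30 = -1914*(-1/4550) + 1468*(1/30) = 957/2275 + 734/15 = 336841/6825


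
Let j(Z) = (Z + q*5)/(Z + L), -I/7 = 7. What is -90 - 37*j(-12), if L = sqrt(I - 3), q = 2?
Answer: -4632/49 - 37*I*sqrt(13)/49 ≈ -94.531 - 2.7226*I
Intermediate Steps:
I = -49 (I = -7*7 = -49)
L = 2*I*sqrt(13) (L = sqrt(-49 - 3) = sqrt(-52) = 2*I*sqrt(13) ≈ 7.2111*I)
j(Z) = (10 + Z)/(Z + 2*I*sqrt(13)) (j(Z) = (Z + 2*5)/(Z + 2*I*sqrt(13)) = (Z + 10)/(Z + 2*I*sqrt(13)) = (10 + Z)/(Z + 2*I*sqrt(13)))
-90 - 37*j(-12) = -90 - 37*(10 - 12)/(-12 + 2*I*sqrt(13)) = -90 - 37*(-2)/(-12 + 2*I*sqrt(13)) = -90 - (-74)/(-12 + 2*I*sqrt(13)) = -90 + 74/(-12 + 2*I*sqrt(13))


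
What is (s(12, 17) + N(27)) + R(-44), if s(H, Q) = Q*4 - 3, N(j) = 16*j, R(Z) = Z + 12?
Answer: 465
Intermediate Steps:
R(Z) = 12 + Z
s(H, Q) = -3 + 4*Q (s(H, Q) = 4*Q - 3 = -3 + 4*Q)
(s(12, 17) + N(27)) + R(-44) = ((-3 + 4*17) + 16*27) + (12 - 44) = ((-3 + 68) + 432) - 32 = (65 + 432) - 32 = 497 - 32 = 465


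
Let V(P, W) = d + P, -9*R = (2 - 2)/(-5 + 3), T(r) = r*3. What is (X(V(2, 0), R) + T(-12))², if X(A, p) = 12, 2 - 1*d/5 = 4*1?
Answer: 576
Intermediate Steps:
d = -10 (d = 10 - 20 = -10)
T(r) = 3*r
R = 0 (R = -(2 - 2)/(9*(-5 + 3)) = -0/(-2) = -0*(-1)/2 = -⅑*0 = 0)
V(P, W) = -10 + P
(X(V(2, 0), R) + T(-12))² = (12 + 3*(-12))² = (12 - 36)² = (-24)² = 576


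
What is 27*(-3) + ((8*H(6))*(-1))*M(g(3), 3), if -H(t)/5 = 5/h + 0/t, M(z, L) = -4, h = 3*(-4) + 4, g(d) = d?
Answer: 19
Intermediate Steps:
h = -8 (h = -12 + 4 = -8)
H(t) = 25/8 (H(t) = -5*(5/(-8) + 0/t) = -5*(5*(-⅛) + 0) = -5*(-5/8 + 0) = -5*(-5/8) = 25/8)
27*(-3) + ((8*H(6))*(-1))*M(g(3), 3) = 27*(-3) + ((8*(25/8))*(-1))*(-4) = -81 + (25*(-1))*(-4) = -81 - 25*(-4) = -81 + 100 = 19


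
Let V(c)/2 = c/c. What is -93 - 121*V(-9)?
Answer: -335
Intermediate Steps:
V(c) = 2 (V(c) = 2*(c/c) = 2*1 = 2)
-93 - 121*V(-9) = -93 - 121*2 = -93 - 242 = -335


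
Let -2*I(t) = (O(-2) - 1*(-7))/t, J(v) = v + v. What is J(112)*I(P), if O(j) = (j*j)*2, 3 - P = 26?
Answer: 1680/23 ≈ 73.043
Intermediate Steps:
J(v) = 2*v
P = -23 (P = 3 - 1*26 = 3 - 26 = -23)
O(j) = 2*j² (O(j) = j²*2 = 2*j²)
I(t) = -15/(2*t) (I(t) = -(2*(-2)² - 1*(-7))/(2*t) = -(2*4 + 7)/(2*t) = -(8 + 7)/(2*t) = -15/(2*t))
J(112)*I(P) = (2*112)*(-15/2/(-23)) = 224*(-15/2*(-1/23)) = 224*(15/46) = 1680/23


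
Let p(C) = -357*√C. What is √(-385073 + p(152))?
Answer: √(-385073 - 714*√38) ≈ 624.08*I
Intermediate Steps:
√(-385073 + p(152)) = √(-385073 - 714*√38)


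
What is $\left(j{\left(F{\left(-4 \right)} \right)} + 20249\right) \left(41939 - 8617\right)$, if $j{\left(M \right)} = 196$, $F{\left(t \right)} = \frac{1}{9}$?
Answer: $681268290$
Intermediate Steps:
$F{\left(t \right)} = \frac{1}{9}$
$\left(j{\left(F{\left(-4 \right)} \right)} + 20249\right) \left(41939 - 8617\right) = \left(196 + 20249\right) \left(41939 - 8617\right) = 20445 \cdot 33322 = 681268290$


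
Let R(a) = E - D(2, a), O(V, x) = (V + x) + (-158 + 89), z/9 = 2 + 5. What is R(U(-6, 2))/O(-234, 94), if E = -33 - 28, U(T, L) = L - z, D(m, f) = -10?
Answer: 51/209 ≈ 0.24402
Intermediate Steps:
z = 63 (z = 9*(2 + 5) = 9*7 = 63)
O(V, x) = -69 + V + x (O(V, x) = (V + x) - 69 = -69 + V + x)
U(T, L) = -63 + L (U(T, L) = L - 1*63 = L - 63 = -63 + L)
E = -61
R(a) = -51 (R(a) = -61 - 1*(-10) = -61 + 10 = -51)
R(U(-6, 2))/O(-234, 94) = -51/(-69 - 234 + 94) = -51/(-209) = -51*(-1/209) = 51/209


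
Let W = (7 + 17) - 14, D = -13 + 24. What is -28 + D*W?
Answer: 82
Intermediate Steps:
D = 11
W = 10 (W = 24 - 14 = 10)
-28 + D*W = -28 + 11*10 = -28 + 110 = 82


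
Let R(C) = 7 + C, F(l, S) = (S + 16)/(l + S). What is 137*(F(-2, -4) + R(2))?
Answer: 959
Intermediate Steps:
F(l, S) = (16 + S)/(S + l)
137*(F(-2, -4) + R(2)) = 137*((16 - 4)/(-4 - 2) + (7 + 2)) = 137*(12/(-6) + 9) = 137*(-1/6*12 + 9) = 137*(-2 + 9) = 137*7 = 959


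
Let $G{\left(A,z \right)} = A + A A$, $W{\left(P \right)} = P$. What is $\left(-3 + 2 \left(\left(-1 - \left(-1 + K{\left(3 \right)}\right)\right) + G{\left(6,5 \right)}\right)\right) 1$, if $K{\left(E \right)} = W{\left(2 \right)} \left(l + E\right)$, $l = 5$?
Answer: $49$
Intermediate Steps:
$G{\left(A,z \right)} = A + A^{2}$
$K{\left(E \right)} = 10 + 2 E$ ($K{\left(E \right)} = 2 \left(5 + E\right) = 10 + 2 E$)
$\left(-3 + 2 \left(\left(-1 - \left(-1 + K{\left(3 \right)}\right)\right) + G{\left(6,5 \right)}\right)\right) 1 = \left(-3 + 2 \left(\left(-1 - \left(9 + 6\right)\right) + 6 \left(1 + 6\right)\right)\right) 1 = \left(-3 + 2 \left(\left(-1 + \left(1 - \left(10 + 6\right)\right)\right) + 6 \cdot 7\right)\right) 1 = \left(-3 + 2 \left(\left(-1 + \left(1 - 16\right)\right) + 42\right)\right) 1 = \left(-3 + 2 \left(\left(-1 - 15\right) + 42\right)\right) 1 = \left(-3 + 2 \left(-16 + 42\right)\right) 1 = \left(-3 + 2 \cdot 26\right) 1 = \left(-3 + 52\right) 1 = 49 \cdot 1 = 49$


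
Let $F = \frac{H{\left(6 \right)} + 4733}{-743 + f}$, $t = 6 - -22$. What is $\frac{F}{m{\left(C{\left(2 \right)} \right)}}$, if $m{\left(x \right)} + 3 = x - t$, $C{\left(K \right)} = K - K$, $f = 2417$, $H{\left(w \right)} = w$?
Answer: $- \frac{4739}{51894} \approx -0.091321$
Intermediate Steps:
$C{\left(K \right)} = 0$
$t = 28$ ($t = 6 + 22 = 28$)
$m{\left(x \right)} = -31 + x$ ($m{\left(x \right)} = -3 + \left(x - 28\right) = -3 + \left(-28 + x\right) = -31 + x$)
$F = \frac{4739}{1674}$ ($F = \frac{6 + 4733}{-743 + 2417} = \frac{4739}{1674} \approx 2.8309$)
$\frac{F}{m{\left(C{\left(2 \right)} \right)}} = \frac{4739}{1674 \left(-31 + 0\right)} = \frac{4739}{1674 \left(-31\right)} = \frac{4739}{1674} \left(- \frac{1}{31}\right) = - \frac{4739}{51894}$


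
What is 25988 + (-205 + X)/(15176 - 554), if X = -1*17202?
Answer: 379979129/14622 ≈ 25987.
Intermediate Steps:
X = -17202
25988 + (-205 + X)/(15176 - 554) = 25988 + (-205 - 17202)/(15176 - 554) = 25988 - 17407/14622 = 379979129/14622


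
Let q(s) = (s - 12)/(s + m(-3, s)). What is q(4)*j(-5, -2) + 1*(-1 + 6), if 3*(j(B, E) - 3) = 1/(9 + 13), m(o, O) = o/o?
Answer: 29/165 ≈ 0.17576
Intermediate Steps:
m(o, O) = 1
q(s) = (-12 + s)/(1 + s) (q(s) = (s - 12)/(s + 1) = (-12 + s)/(1 + s))
j(B, E) = 199/66 (j(B, E) = 3 + 1/(3*(9 + 13)) = 3 + (⅓)/22 = 3 + (⅓)*(1/22) = 3 + 1/66 = 199/66)
q(4)*j(-5, -2) + 1*(-1 + 6) = ((-12 + 4)/(1 + 4))*(199/66) + 1*(-1 + 6) = (-8/5)*(199/66) + 1*5 = ((⅕)*(-8))*(199/66) + 5 = -8/5*199/66 + 5 = -796/165 + 5 = 29/165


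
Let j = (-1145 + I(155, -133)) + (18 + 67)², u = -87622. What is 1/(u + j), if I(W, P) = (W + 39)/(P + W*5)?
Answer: -321/26174885 ≈ -1.2264e-5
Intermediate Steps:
I(W, P) = (39 + W)/(P + 5*W)
j = 1951777/321 (j = (-1145 + (39 + 155)/(-133 + 5*155)) + (18 + 67)² = (-1145 + 194/(-133 + 775)) + 85² = (-1145 + 194/642) + 7225 = (-1145 + (1/642)*194) + 7225 = (-1145 + 97/321) + 7225 = -367448/321 + 7225 = 1951777/321 ≈ 6080.3)
1/(u + j) = 1/(-87622 + 1951777/321) = 1/(-26174885/321) = -321/26174885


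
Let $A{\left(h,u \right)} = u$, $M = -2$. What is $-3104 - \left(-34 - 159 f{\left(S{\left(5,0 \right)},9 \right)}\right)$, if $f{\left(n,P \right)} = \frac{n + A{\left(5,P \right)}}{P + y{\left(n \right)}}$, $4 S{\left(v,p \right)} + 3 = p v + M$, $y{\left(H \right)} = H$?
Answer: $-2911$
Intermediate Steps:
$S{\left(v,p \right)} = - \frac{5}{4} + \frac{p v}{4}$ ($S{\left(v,p \right)} = - \frac{3}{4} + \frac{p v - 2}{4} = - \frac{3}{4} + \frac{-2 + p v}{4} = - \frac{3}{4} + \left(- \frac{1}{2} + \frac{p v}{4}\right) = - \frac{5}{4} + \frac{p v}{4}$)
$f{\left(n,P \right)} = 1$ ($f{\left(n,P \right)} = \frac{n + P}{P + n} = \frac{P + n}{P + n} = 1$)
$-3104 - \left(-34 - 159 f{\left(S{\left(5,0 \right)},9 \right)}\right) = -3104 - \left(-34 - 159\right) = -3104 - -193 = -3104 + 193 = -2911$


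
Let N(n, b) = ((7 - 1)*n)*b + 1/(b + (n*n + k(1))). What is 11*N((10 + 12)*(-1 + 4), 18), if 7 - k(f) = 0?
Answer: 343505459/4381 ≈ 78408.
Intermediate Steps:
k(f) = 7 (k(f) = 7 - 1*0 = 7 + 0 = 7)
N(n, b) = 1/(7 + b + n²) + 6*b*n (N(n, b) = ((7 - 1)*n)*b + 1/(b + (n*n + 7)) = (6*n)*b + 1/(b + (n² + 7)) = 6*b*n + 1/(b + (7 + n²)) = 6*b*n + 1/(7 + b + n²) = 1/(7 + b + n²) + 6*b*n)
11*N((10 + 12)*(-1 + 4), 18) = 11*((1 + 6*18*((10 + 12)*(-1 + 4))³ + 6*((10 + 12)*(-1 + 4))*18² + 42*18*((10 + 12)*(-1 + 4)))/(7 + 18 + ((10 + 12)*(-1 + 4))²)) = 11*((1 + 6*18*(22*3)³ + 6*(22*3)*324 + 42*18*(22*3))/(7 + 18 + (22*3)²)) = 11*((1 + 6*18*66³ + 6*66*324 + 42*18*66)/(7 + 18 + 66²)) = 11*((1 + 6*18*287496 + 128304 + 49896)/(7 + 18 + 4356)) = 11*((1 + 31049568 + 128304 + 49896)/4381) = 11*((1/4381)*31227769) = 11*(31227769/4381) = 343505459/4381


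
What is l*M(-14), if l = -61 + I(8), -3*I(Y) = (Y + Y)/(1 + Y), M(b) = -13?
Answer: 21619/27 ≈ 800.70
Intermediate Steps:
I(Y) = -2*Y/(3*(1 + Y)) (I(Y) = -(Y + Y)/(3*(1 + Y)) = -2*Y/(3*(1 + Y)))
l = -1663/27 (l = -61 - 2*8/(3 + 3*8) = -61 - 2*8/(3 + 24) = -61 - 2*8/27 = -61 - 2*8*1/27 = -61 - 16/27 = -1663/27 ≈ -61.593)
l*M(-14) = -1663/27*(-13) = 21619/27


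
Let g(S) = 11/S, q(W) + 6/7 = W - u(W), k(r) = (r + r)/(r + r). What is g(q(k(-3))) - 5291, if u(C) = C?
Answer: -31823/6 ≈ -5303.8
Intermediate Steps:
k(r) = 1 (k(r) = (2*r)/((2*r)) = (2*r)*(1/(2*r)) = 1)
q(W) = -6/7 (q(W) = -6/7 + (W - W) = -6/7 + 0 = -6/7)
g(q(k(-3))) - 5291 = 11/(-6/7) - 5291 = 11*(-7/6) - 5291 = -77/6 - 5291 = -31823/6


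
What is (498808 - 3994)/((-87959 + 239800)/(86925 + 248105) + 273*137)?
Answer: 165777534420/12530608871 ≈ 13.230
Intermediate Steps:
(498808 - 3994)/((-87959 + 239800)/(86925 + 248105) + 273*137) = 494814/(151841/335030 + 37401) = 494814/(12530608871/335030) = 494814*(335030/12530608871) = 165777534420/12530608871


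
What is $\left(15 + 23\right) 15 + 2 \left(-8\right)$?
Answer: $554$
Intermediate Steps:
$\left(15 + 23\right) 15 + 2 \left(-8\right) = 38 \cdot 15 - 16 = 570 - 16 = 554$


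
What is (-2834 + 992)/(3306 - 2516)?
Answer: -921/395 ≈ -2.3316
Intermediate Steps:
(-2834 + 992)/(3306 - 2516) = -1842/790 = -1842*1/790 = -921/395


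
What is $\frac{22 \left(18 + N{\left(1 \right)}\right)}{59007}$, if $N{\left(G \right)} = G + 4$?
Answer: $\frac{506}{59007} \approx 0.0085753$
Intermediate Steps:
$N{\left(G \right)} = 4 + G$
$\frac{22 \left(18 + N{\left(1 \right)}\right)}{59007} = \frac{22 \left(18 + \left(4 + 1\right)\right)}{59007} = 22 \left(18 + 5\right) \frac{1}{59007} = 22 \cdot 23 \cdot \frac{1}{59007} = 506 \cdot \frac{1}{59007} = \frac{506}{59007}$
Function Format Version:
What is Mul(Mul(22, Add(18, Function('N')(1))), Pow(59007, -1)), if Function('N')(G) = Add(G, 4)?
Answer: Rational(506, 59007) ≈ 0.0085753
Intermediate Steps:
Function('N')(G) = Add(4, G)
Mul(Mul(22, Add(18, Function('N')(1))), Pow(59007, -1)) = Mul(Mul(22, Add(18, Add(4, 1))), Pow(59007, -1)) = Mul(Mul(22, Add(18, 5)), Rational(1, 59007)) = Mul(Mul(22, 23), Rational(1, 59007)) = Mul(506, Rational(1, 59007)) = Rational(506, 59007)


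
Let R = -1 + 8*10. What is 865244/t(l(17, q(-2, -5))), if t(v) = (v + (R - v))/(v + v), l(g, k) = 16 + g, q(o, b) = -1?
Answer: 57106104/79 ≈ 7.2286e+5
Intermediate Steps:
R = 79 (R = -1 + 80 = 79)
t(v) = 79/(2*v) (t(v) = (v + (79 - v))/(v + v) = 79/((2*v)) = 79*(1/(2*v)) = 79/(2*v))
865244/t(l(17, q(-2, -5))) = 865244/((79/(2*(16 + 17)))) = 865244/(((79/2)/33)) = 865244/(((79/2)*(1/33))) = 865244/(79/66) = 865244*(66/79) = 57106104/79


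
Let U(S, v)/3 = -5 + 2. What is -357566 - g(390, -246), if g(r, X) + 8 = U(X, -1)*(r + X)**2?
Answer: -170934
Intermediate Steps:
U(S, v) = -9 (U(S, v) = 3*(-5 + 2) = 3*(-3) = -9)
g(r, X) = -8 - 9*(X + r)**2 (g(r, X) = -8 - 9*(r + X)**2 = -8 - 9*(X + r)**2)
-357566 - g(390, -246) = -357566 - (-8 - 9*(-246 + 390)**2) = -357566 - (-8 - 9*144**2) = -357566 - (-8 - 9*20736) = -357566 - (-8 - 186624) = -357566 - 1*(-186632) = -357566 + 186632 = -170934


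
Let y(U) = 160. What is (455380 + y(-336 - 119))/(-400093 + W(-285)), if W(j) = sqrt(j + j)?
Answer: -182258365220/160074409219 - 455540*I*sqrt(570)/160074409219 ≈ -1.1386 - 6.7943e-5*I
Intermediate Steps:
W(j) = sqrt(2)*sqrt(j) (W(j) = sqrt(2*j) = sqrt(2)*sqrt(j))
(455380 + y(-336 - 119))/(-400093 + W(-285)) = (455380 + 160)/(-400093 + sqrt(2)*sqrt(-285)) = 455540/(-400093 + sqrt(2)*(I*sqrt(285))) = 455540/(-400093 + I*sqrt(570))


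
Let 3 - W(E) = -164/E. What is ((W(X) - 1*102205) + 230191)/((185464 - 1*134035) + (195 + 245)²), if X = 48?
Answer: 1535909/2940348 ≈ 0.52236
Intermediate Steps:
W(E) = 3 + 164/E (W(E) = 3 - (-164)/E = 3 + 164/E)
((W(X) - 1*102205) + 230191)/((185464 - 1*134035) + (195 + 245)²) = (((3 + 164/48) - 1*102205) + 230191)/((185464 - 1*134035) + (195 + 245)²) = (((3 + 164*(1/48)) - 102205) + 230191)/((185464 - 134035) + 440²) = (((3 + 41/12) - 102205) + 230191)/(51429 + 193600) = ((77/12 - 102205) + 230191)/245029 = (-1226383/12 + 230191)*(1/245029) = (1535909/12)*(1/245029) = 1535909/2940348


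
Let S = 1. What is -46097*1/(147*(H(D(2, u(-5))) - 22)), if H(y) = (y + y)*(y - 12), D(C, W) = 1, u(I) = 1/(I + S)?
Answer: 46097/6468 ≈ 7.1269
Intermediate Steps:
u(I) = 1/(1 + I) (u(I) = 1/(I + 1) = 1/(1 + I))
H(y) = 2*y*(-12 + y) (H(y) = (2*y)*(-12 + y) = 2*y*(-12 + y))
-46097*1/(147*(H(D(2, u(-5))) - 22)) = -46097*1/(147*(2*1*(-12 + 1) - 22)) = -46097*1/(147*(2*1*(-11) - 22)) = -46097*1/(147*(-22 - 22)) = -46097/(147*(-44)) = -46097/(-6468) = -46097*(-1/6468) = 46097/6468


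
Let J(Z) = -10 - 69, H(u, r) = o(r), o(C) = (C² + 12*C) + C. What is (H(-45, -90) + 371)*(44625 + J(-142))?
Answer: 325230346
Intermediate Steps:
o(C) = C² + 13*C
H(u, r) = r*(13 + r)
J(Z) = -79
(H(-45, -90) + 371)*(44625 + J(-142)) = (-90*(13 - 90) + 371)*(44625 - 79) = (-90*(-77) + 371)*44546 = (6930 + 371)*44546 = 7301*44546 = 325230346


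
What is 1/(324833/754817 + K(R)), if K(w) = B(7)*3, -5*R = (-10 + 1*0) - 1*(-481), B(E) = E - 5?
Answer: 754817/4853735 ≈ 0.15551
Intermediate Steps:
B(E) = -5 + E
R = -471/5 (R = -((-10 + 1*0) - 1*(-481))/5 = -((-10 + 0) + 481)/5 = -(-10 + 481)/5 = -⅕*471 = -471/5 ≈ -94.200)
K(w) = 6 (K(w) = (-5 + 7)*3 = 2*3 = 6)
1/(324833/754817 + K(R)) = 1/(324833/754817 + 6) = 1/(4853735/754817) = 754817/4853735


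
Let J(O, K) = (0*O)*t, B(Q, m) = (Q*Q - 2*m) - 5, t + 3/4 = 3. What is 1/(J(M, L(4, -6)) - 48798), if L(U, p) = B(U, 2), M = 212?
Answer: -1/48798 ≈ -2.0493e-5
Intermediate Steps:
t = 9/4 (t = -¾ + 3 = 9/4 ≈ 2.2500)
B(Q, m) = -5 + Q² - 2*m (B(Q, m) = (Q² - 2*m) - 5 = -5 + Q² - 2*m)
L(U, p) = -9 + U² (L(U, p) = -5 + U² - 2*2 = -5 + U² - 4 = -9 + U²)
J(O, K) = 0 (J(O, K) = (0*O)*(9/4) = 0*(9/4) = 0)
1/(J(M, L(4, -6)) - 48798) = 1/(0 - 48798) = 1/(-48798) = -1/48798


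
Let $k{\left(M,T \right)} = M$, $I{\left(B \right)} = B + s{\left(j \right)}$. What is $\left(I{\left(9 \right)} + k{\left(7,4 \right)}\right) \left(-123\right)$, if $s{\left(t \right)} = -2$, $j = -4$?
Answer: $-1722$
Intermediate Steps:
$I{\left(B \right)} = -2 + B$ ($I{\left(B \right)} = B - 2 = -2 + B$)
$\left(I{\left(9 \right)} + k{\left(7,4 \right)}\right) \left(-123\right) = \left(\left(-2 + 9\right) + 7\right) \left(-123\right) = \left(7 + 7\right) \left(-123\right) = 14 \left(-123\right) = -1722$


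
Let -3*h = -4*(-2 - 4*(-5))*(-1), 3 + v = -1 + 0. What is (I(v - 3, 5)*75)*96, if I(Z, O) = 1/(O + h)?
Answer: -7200/19 ≈ -378.95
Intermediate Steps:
v = -4 (v = -3 + (-1 + 0) = -3 - 1 = -4)
h = -24 (h = -(-4*(-2 - 4*(-5)))*(-1)/3 = -(-4*(-2 + 20))*(-1)/3 = -(-4*18)*(-1)/3 = -(-24)*(-1) = -⅓*72 = -24)
I(Z, O) = 1/(-24 + O) (I(Z, O) = 1/(O - 24) = 1/(-24 + O))
(I(v - 3, 5)*75)*96 = (75/(-24 + 5))*96 = (75/(-19))*96 = -1/19*75*96 = -75/19*96 = -7200/19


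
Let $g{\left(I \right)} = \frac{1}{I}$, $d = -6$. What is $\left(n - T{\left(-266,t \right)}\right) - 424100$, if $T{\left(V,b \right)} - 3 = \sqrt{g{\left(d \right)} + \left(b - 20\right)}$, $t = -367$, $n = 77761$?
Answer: $-346342 - \frac{i \sqrt{13938}}{6} \approx -3.4634 \cdot 10^{5} - 19.677 i$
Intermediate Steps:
$T{\left(V,b \right)} = 3 + \sqrt{- \frac{121}{6} + b}$ ($T{\left(V,b \right)} = 3 + \sqrt{\frac{1}{-6} + \left(b - 20\right)} = 3 + \sqrt{- \frac{1}{6} + \left(b - 20\right)} = 3 + \sqrt{- \frac{1}{6} + \left(-20 + b\right)} = 3 + \sqrt{- \frac{121}{6} + b}$)
$\left(n - T{\left(-266,t \right)}\right) - 424100 = \left(77761 - \left(3 + \frac{\sqrt{-726 + 36 \left(-367\right)}}{6}\right)\right) - 424100 = \left(77761 - \left(3 + \frac{\sqrt{-726 - 13212}}{6}\right)\right) - 424100 = \left(77761 - \left(3 + \frac{\sqrt{-13938}}{6}\right)\right) - 424100 = \left(77761 - \left(3 + \frac{i \sqrt{13938}}{6}\right)\right) - 424100 = \left(77758 - \frac{i \sqrt{13938}}{6}\right) - 424100 = -346342 - \frac{i \sqrt{13938}}{6}$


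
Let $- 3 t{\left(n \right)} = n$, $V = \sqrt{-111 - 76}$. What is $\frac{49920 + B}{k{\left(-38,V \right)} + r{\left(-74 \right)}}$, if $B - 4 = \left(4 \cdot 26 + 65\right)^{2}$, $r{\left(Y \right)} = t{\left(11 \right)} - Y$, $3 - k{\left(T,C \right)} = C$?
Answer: $\frac{4709100}{4553} + \frac{64215 i \sqrt{187}}{4553} \approx 1034.3 + 192.87 i$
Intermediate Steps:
$V = i \sqrt{187}$ ($V = \sqrt{-187} = i \sqrt{187} \approx 13.675 i$)
$k{\left(T,C \right)} = 3 - C$
$t{\left(n \right)} = - \frac{n}{3}$
$r{\left(Y \right)} = - \frac{11}{3} - Y$ ($r{\left(Y \right)} = \left(- \frac{1}{3}\right) 11 - Y = - \frac{11}{3} - Y$)
$B = 28565$ ($B = 4 + \left(4 \cdot 26 + 65\right)^{2} = 4 + \left(104 + 65\right)^{2} = 4 + 169^{2} = 4 + 28561 = 28565$)
$\frac{49920 + B}{k{\left(-38,V \right)} + r{\left(-74 \right)}} = \frac{49920 + 28565}{\left(3 - i \sqrt{187}\right) - - \frac{211}{3}} = \frac{78485}{\left(3 - i \sqrt{187}\right) + \left(- \frac{11}{3} + 74\right)} = \frac{78485}{\left(3 - i \sqrt{187}\right) + \frac{211}{3}} = \frac{78485}{\frac{220}{3} - i \sqrt{187}}$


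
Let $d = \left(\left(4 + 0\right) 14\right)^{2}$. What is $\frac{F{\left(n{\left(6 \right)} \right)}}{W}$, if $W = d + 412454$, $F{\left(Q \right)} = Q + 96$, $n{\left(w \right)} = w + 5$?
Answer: $\frac{107}{415590} \approx 0.00025747$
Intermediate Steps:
$n{\left(w \right)} = 5 + w$
$F{\left(Q \right)} = 96 + Q$
$d = 3136$ ($d = \left(4 \cdot 14\right)^{2} = 56^{2} = 3136$)
$W = 415590$ ($W = 3136 + 412454 = 415590$)
$\frac{F{\left(n{\left(6 \right)} \right)}}{W} = \frac{96 + \left(5 + 6\right)}{415590} = \left(96 + 11\right) \frac{1}{415590} = 107 \cdot \frac{1}{415590} = \frac{107}{415590}$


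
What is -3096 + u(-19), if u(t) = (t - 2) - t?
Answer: -3098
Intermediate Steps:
u(t) = -2 (u(t) = (-2 + t) - t = -2)
-3096 + u(-19) = -3096 - 2 = -3098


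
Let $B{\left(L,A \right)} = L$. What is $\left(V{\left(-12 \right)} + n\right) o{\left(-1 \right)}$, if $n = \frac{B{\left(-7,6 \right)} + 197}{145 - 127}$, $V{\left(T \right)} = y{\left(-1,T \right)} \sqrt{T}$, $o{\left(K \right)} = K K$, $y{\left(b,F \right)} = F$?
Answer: $\frac{95}{9} - 24 i \sqrt{3} \approx 10.556 - 41.569 i$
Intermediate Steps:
$o{\left(K \right)} = K^{2}$
$V{\left(T \right)} = T^{\frac{3}{2}}$ ($V{\left(T \right)} = T \sqrt{T} = T^{\frac{3}{2}}$)
$n = \frac{95}{9}$ ($n = \frac{-7 + 197}{145 - 127} = \frac{190}{18} = 190 \cdot \frac{1}{18} = \frac{95}{9} \approx 10.556$)
$\left(V{\left(-12 \right)} + n\right) o{\left(-1 \right)} = \left(\left(-12\right)^{\frac{3}{2}} + \frac{95}{9}\right) \left(-1\right)^{2} = \left(- 24 i \sqrt{3} + \frac{95}{9}\right) 1 = \left(\frac{95}{9} - 24 i \sqrt{3}\right) 1 = \frac{95}{9} - 24 i \sqrt{3}$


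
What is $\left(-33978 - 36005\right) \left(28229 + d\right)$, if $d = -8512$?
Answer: $-1379854811$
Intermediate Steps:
$\left(-33978 - 36005\right) \left(28229 + d\right) = \left(-33978 - 36005\right) \left(28229 - 8512\right) = \left(-69983\right) 19717 = -1379854811$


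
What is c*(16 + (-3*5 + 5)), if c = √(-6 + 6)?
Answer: 0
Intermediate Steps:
c = 0 (c = √0 = 0)
c*(16 + (-3*5 + 5)) = 0*(16 + (-3*5 + 5)) = 0*(16 + (-15 + 5)) = 0*(16 - 10) = 0*6 = 0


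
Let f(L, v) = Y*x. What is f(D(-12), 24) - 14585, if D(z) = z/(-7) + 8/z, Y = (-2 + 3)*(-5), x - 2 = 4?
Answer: -14615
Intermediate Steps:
x = 6 (x = 2 + 4 = 6)
Y = -5 (Y = 1*(-5) = -5)
D(z) = 8/z - z/7 (D(z) = z*(-1/7) + 8/z = -z/7 + 8/z = 8/z - z/7)
f(L, v) = -30 (f(L, v) = -5*6 = -30)
f(D(-12), 24) - 14585 = -30 - 14585 = -14615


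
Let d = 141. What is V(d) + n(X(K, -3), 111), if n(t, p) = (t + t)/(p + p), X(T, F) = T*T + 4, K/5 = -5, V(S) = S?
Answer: 440/3 ≈ 146.67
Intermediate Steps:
K = -25 (K = 5*(-5) = -25)
X(T, F) = 4 + T² (X(T, F) = T² + 4 = 4 + T²)
n(t, p) = t/p (n(t, p) = (2*t)/((2*p)) = (2*t)*(1/(2*p)) = t/p)
V(d) + n(X(K, -3), 111) = 141 + (4 + (-25)²)/111 = 141 + (4 + 625)*(1/111) = 141 + 629*(1/111) = 141 + 17/3 = 440/3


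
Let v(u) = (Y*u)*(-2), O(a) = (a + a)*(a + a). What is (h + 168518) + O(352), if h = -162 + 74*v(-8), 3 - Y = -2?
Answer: 669892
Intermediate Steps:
Y = 5 (Y = 3 - 1*(-2) = 3 + 2 = 5)
O(a) = 4*a² (O(a) = (2*a)*(2*a) = 4*a²)
v(u) = -10*u (v(u) = (5*u)*(-2) = -10*u)
h = 5758 (h = -162 + 74*(-10*(-8)) = -162 + 74*80 = -162 + 5920 = 5758)
(h + 168518) + O(352) = (5758 + 168518) + 4*352² = 174276 + 4*123904 = 174276 + 495616 = 669892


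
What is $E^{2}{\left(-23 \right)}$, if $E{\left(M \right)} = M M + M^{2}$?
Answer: $1119364$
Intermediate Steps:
$E{\left(M \right)} = 2 M^{2}$ ($E{\left(M \right)} = M^{2} + M^{2} = 2 M^{2}$)
$E^{2}{\left(-23 \right)} = \left(2 \left(-23\right)^{2}\right)^{2} = \left(2 \cdot 529\right)^{2} = 1058^{2} = 1119364$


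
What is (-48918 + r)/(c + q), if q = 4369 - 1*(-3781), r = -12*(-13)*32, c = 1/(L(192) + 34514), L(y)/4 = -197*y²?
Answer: -1274482932468/236466691699 ≈ -5.3897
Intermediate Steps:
L(y) = -788*y² (L(y) = 4*(-197*y²) = -788*y²)
c = -1/29014318 (c = 1/(-788*192² + 34514) = 1/(-788*36864 + 34514) = 1/(-29048832 + 34514) = 1/(-29014318) = -1/29014318 ≈ -3.4466e-8)
r = 4992 (r = 156*32 = 4992)
q = 8150 (q = 4369 + 3781 = 8150)
(-48918 + r)/(c + q) = (-48918 + 4992)/(-1/29014318 + 8150) = -43926/236466691699/29014318 = -43926*29014318/236466691699 = -1274482932468/236466691699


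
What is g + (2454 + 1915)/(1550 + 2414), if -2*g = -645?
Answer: 1282759/3964 ≈ 323.60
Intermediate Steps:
g = 645/2 (g = -1/2*(-645) = 645/2 ≈ 322.50)
g + (2454 + 1915)/(1550 + 2414) = 645/2 + (2454 + 1915)/(1550 + 2414) = 645/2 + 4369/3964 = 1282759/3964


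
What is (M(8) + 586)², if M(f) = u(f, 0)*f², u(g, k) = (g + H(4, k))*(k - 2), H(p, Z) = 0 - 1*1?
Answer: 96100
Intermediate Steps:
H(p, Z) = -1 (H(p, Z) = 0 - 1 = -1)
u(g, k) = (-1 + g)*(-2 + k) (u(g, k) = (g - 1)*(k - 2) = (-1 + g)*(-2 + k))
M(f) = f²*(2 - 2*f) (M(f) = (2 - 1*0 - 2*f + f*0)*f² = (2 + 0 - 2*f + 0)*f² = (2 - 2*f)*f² = f²*(2 - 2*f))
(M(8) + 586)² = (2*8²*(1 - 1*8) + 586)² = (2*64*(1 - 8) + 586)² = (2*64*(-7) + 586)² = (-896 + 586)² = (-310)² = 96100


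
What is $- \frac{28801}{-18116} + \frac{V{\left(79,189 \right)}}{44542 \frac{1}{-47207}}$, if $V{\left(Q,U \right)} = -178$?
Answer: $\frac{76754406139}{403461436} \approx 190.24$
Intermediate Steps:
$- \frac{28801}{-18116} + \frac{V{\left(79,189 \right)}}{44542 \frac{1}{-47207}} = - \frac{28801}{-18116} - \frac{178}{44542 \frac{1}{-47207}} = \left(-28801\right) \left(- \frac{1}{18116}\right) - \frac{178}{44542 \left(- \frac{1}{47207}\right)} = \frac{28801}{18116} - \frac{178}{- \frac{44542}{47207}} = \frac{28801}{18116} - - \frac{4201423}{22271} = \frac{28801}{18116} + \frac{4201423}{22271} = \frac{76754406139}{403461436}$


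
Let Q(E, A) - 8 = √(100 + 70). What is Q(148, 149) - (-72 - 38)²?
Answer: -12092 + √170 ≈ -12079.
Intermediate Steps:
Q(E, A) = 8 + √170 (Q(E, A) = 8 + √(100 + 70) = 8 + √170)
Q(148, 149) - (-72 - 38)² = (8 + √170) - (-72 - 38)² = (8 + √170) - 1*(-110)² = (8 + √170) - 1*12100 = (8 + √170) - 12100 = -12092 + √170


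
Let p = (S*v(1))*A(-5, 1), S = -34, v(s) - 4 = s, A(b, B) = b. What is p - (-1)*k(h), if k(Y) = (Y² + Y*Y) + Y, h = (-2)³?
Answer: 970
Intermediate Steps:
v(s) = 4 + s
h = -8
k(Y) = Y + 2*Y² (k(Y) = (Y² + Y²) + Y = 2*Y² + Y = Y + 2*Y²)
p = 850 (p = -34*(4 + 1)*(-5) = -34*5*(-5) = -170*(-5) = 850)
p - (-1)*k(h) = 850 - (-1)*(-8*(1 + 2*(-8))) = 850 - (-1)*(-8*(1 - 16)) = 850 - (-1)*(-8*(-15)) = 850 - (-1)*120 = 850 - 1*(-120) = 850 + 120 = 970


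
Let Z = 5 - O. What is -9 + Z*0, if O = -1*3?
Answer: -9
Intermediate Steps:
O = -3
Z = 8 (Z = 5 - 1*(-3) = 5 + 3 = 8)
-9 + Z*0 = -9 + 8*0 = -9 + 0 = -9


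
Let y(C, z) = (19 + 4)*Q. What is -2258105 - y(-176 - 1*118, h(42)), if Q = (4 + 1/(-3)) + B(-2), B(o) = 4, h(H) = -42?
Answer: -6774844/3 ≈ -2.2583e+6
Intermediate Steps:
Q = 23/3 (Q = (4 + 1/(-3)) + 4 = (4 - ⅓) + 4 = 11/3 + 4 = 23/3 ≈ 7.6667)
y(C, z) = 529/3 (y(C, z) = (19 + 4)*(23/3) = 23*(23/3) = 529/3)
-2258105 - y(-176 - 1*118, h(42)) = -2258105 - 1*529/3 = -2258105 - 529/3 = -6774844/3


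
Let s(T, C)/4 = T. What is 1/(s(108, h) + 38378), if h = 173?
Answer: 1/38810 ≈ 2.5767e-5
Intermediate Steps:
s(T, C) = 4*T
1/(s(108, h) + 38378) = 1/(4*108 + 38378) = 1/(432 + 38378) = 1/38810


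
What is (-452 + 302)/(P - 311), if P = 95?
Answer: 25/36 ≈ 0.69444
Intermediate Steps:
(-452 + 302)/(P - 311) = (-452 + 302)/(95 - 311) = -150/(-216) = -150*(-1/216) = 25/36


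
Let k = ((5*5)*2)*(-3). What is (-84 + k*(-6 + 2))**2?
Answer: 266256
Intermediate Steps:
k = -150 (k = (25*2)*(-3) = 50*(-3) = -150)
(-84 + k*(-6 + 2))**2 = (-84 - 150*(-6 + 2))**2 = (-84 - 150*(-4))**2 = (-84 + 600)**2 = 516**2 = 266256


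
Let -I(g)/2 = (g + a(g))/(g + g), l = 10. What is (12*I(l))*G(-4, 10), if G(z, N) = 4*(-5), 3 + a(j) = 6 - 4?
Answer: 216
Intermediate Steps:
a(j) = -1 (a(j) = -3 + (6 - 4) = -3 + 2 = -1)
G(z, N) = -20
I(g) = -(-1 + g)/g (I(g) = -2*(g - 1)/(g + g) = -2*(-1 + g)/(2*g) = -2*(-1 + g)*1/(2*g) = -(-1 + g)/g)
(12*I(l))*G(-4, 10) = (12*((1 - 1*10)/10))*(-20) = (12*((1 - 10)/10))*(-20) = (12*((⅒)*(-9)))*(-20) = (12*(-9/10))*(-20) = -54/5*(-20) = 216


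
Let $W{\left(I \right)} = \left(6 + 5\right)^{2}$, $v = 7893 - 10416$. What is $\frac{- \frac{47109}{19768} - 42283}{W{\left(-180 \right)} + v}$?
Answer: $\frac{835897453}{47482736} \approx 17.604$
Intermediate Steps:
$v = -2523$
$W{\left(I \right)} = 121$ ($W{\left(I \right)} = 11^{2} = 121$)
$\frac{- \frac{47109}{19768} - 42283}{W{\left(-180 \right)} + v} = \frac{- \frac{47109}{19768} - 42283}{121 - 2523} = \frac{\left(-47109\right) \frac{1}{19768} - 42283}{-2402} = \left(- \frac{47109}{19768} - 42283\right) \left(- \frac{1}{2402}\right) = \left(- \frac{835897453}{19768}\right) \left(- \frac{1}{2402}\right) = \frac{835897453}{47482736}$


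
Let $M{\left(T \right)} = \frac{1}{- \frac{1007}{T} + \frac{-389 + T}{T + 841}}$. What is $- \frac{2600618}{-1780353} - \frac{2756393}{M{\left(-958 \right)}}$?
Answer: $- \frac{767861599519501273}{22172516262} \approx -3.4631 \cdot 10^{7}$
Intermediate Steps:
$M{\left(T \right)} = \frac{1}{- \frac{1007}{T} + \frac{-389 + T}{841 + T}}$
$- \frac{2600618}{-1780353} - \frac{2756393}{M{\left(-958 \right)}} = - \frac{2600618}{-1780353} - \frac{2756393}{\left(-958\right) \frac{1}{-846887 + \left(-958\right)^{2} - -1337368} \left(841 - 958\right)} = \left(-2600618\right) \left(- \frac{1}{1780353}\right) - \frac{2756393}{\left(-958\right) \frac{1}{-846887 + 917764 + 1337368} \left(-117\right)} = \frac{2600618}{1780353} - \frac{2756393}{\left(-958\right) \frac{1}{1408245} \left(-117\right)} = \frac{2600618}{1780353} - \frac{2756393}{\frac{37362}{469415}} = \frac{2600618}{1780353} - \frac{1293892220095}{37362} = - \frac{767861599519501273}{22172516262}$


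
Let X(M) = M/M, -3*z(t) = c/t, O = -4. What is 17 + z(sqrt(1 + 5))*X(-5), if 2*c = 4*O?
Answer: 17 + 4*sqrt(6)/9 ≈ 18.089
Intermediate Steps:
c = -8 (c = (4*(-4))/2 = (1/2)*(-16) = -8)
z(t) = 8/(3*t) (z(t) = -(-8)/(3*t) = 8/(3*t))
X(M) = 1
17 + z(sqrt(1 + 5))*X(-5) = 17 + (8/(3*(sqrt(1 + 5))))*1 = 17 + (8/(3*(sqrt(6))))*1 = 17 + (8*(sqrt(6)/6)/3)*1 = 17 + (4*sqrt(6)/9)*1 = 17 + 4*sqrt(6)/9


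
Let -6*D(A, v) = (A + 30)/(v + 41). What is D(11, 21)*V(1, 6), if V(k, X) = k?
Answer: -41/372 ≈ -0.11022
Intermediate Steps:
D(A, v) = -(30 + A)/(6*(41 + v)) (D(A, v) = -(A + 30)/(6*(v + 41)) = -(30 + A)/(6*(41 + v)))
D(11, 21)*V(1, 6) = ((-30 - 1*11)/(6*(41 + 21)))*1 = ((⅙)*(-30 - 11)/62)*1 = ((⅙)*(1/62)*(-41))*1 = -41/372*1 = -41/372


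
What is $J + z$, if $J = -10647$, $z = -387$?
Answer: $-11034$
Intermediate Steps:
$J + z = -10647 - 387 = -11034$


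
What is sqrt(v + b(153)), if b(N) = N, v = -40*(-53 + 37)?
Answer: sqrt(793) ≈ 28.160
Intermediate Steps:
v = 640 (v = -40*(-16) = 640)
sqrt(v + b(153)) = sqrt(640 + 153) = sqrt(793)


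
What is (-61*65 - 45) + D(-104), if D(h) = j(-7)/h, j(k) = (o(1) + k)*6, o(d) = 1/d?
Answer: -104251/26 ≈ -4009.7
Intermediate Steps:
j(k) = 6 + 6*k (j(k) = (1/1 + k)*6 = (1 + k)*6 = 6 + 6*k)
D(h) = -36/h (D(h) = (6 + 6*(-7))/h = (6 - 42)/h = -36/h)
(-61*65 - 45) + D(-104) = (-61*65 - 45) - 36/(-104) = (-3965 - 45) - 36*(-1/104) = -4010 + 9/26 = -104251/26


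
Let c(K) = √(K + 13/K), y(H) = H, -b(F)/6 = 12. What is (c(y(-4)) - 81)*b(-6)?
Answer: 5832 - 36*I*√29 ≈ 5832.0 - 193.87*I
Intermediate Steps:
b(F) = -72 (b(F) = -6*12 = -72)
(c(y(-4)) - 81)*b(-6) = (√(-4 + 13/(-4)) - 81)*(-72) = (√(-4 + 13*(-¼)) - 81)*(-72) = (√(-4 - 13/4) - 81)*(-72) = (√(-29/4) - 81)*(-72) = (I*√29/2 - 81)*(-72) = (-81 + I*√29/2)*(-72) = 5832 - 36*I*√29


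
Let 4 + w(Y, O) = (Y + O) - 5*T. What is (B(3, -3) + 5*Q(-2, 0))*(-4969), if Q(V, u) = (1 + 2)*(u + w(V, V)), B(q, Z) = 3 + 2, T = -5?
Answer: -1291940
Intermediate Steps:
B(q, Z) = 5
w(Y, O) = 21 + O + Y (w(Y, O) = -4 + ((Y + O) - 5*(-5)) = -4 + ((O + Y) + 25) = -4 + (25 + O + Y) = 21 + O + Y)
Q(V, u) = 63 + 3*u + 6*V (Q(V, u) = (1 + 2)*(u + (21 + V + V)) = 3*(u + (21 + 2*V)) = 3*(21 + u + 2*V) = 63 + 3*u + 6*V)
(B(3, -3) + 5*Q(-2, 0))*(-4969) = (5 + 5*(63 + 3*0 + 6*(-2)))*(-4969) = (5 + 5*(63 + 0 - 12))*(-4969) = (5 + 5*51)*(-4969) = (5 + 255)*(-4969) = 260*(-4969) = -1291940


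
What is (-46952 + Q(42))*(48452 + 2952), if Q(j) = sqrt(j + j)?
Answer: -2413520608 + 102808*sqrt(21) ≈ -2.4130e+9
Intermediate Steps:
Q(j) = sqrt(2)*sqrt(j) (Q(j) = sqrt(2*j) = sqrt(2)*sqrt(j))
(-46952 + Q(42))*(48452 + 2952) = (-46952 + sqrt(2)*sqrt(42))*(48452 + 2952) = (-46952 + 2*sqrt(21))*51404 = -2413520608 + 102808*sqrt(21)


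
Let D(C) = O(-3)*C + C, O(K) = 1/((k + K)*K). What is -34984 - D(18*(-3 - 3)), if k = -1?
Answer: -34867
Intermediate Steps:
O(K) = 1/(K*(-1 + K)) (O(K) = 1/((-1 + K)*K) = 1/(K*(-1 + K)))
D(C) = 13*C/12 (D(C) = (1/((-3)*(-1 - 3)))*C + C = (-1/3/(-4))*C + C = (-1/3*(-1/4))*C + C = C/12 + C = 13*C/12)
-34984 - D(18*(-3 - 3)) = -34984 - 13*18*(-3 - 3)/12 = -34984 - 13*18*(-6)/12 = -34984 - 13*(-108)/12 = -34984 - 1*(-117) = -34984 + 117 = -34867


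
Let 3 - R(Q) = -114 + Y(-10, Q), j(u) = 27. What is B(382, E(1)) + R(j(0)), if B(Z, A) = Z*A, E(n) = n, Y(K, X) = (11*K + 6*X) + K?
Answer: 457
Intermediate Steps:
Y(K, X) = 6*X + 12*K (Y(K, X) = (6*X + 11*K) + K = 6*X + 12*K)
B(Z, A) = A*Z
R(Q) = 237 - 6*Q (R(Q) = 3 - (-114 + (6*Q + 12*(-10))) = 3 - (-114 + (6*Q - 120)) = 3 - (-114 + (-120 + 6*Q)) = 3 - (-234 + 6*Q) = 3 + (234 - 6*Q) = 237 - 6*Q)
B(382, E(1)) + R(j(0)) = 1*382 + (237 - 6*27) = 382 + (237 - 162) = 382 + 75 = 457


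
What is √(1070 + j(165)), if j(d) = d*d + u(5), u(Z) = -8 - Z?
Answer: √28282 ≈ 168.17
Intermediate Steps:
j(d) = -13 + d² (j(d) = d*d + (-8 - 1*5) = d² + (-8 - 5) = d² - 13 = -13 + d²)
√(1070 + j(165)) = √(1070 + (-13 + 165²)) = √(1070 + (-13 + 27225)) = √(1070 + 27212) = √28282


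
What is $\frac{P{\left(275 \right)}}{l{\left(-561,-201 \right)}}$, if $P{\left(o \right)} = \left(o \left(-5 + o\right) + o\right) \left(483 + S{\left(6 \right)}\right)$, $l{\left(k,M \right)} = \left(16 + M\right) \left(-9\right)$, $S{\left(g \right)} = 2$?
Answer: $\frac{7228925}{333} \approx 21708.0$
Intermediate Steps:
$l{\left(k,M \right)} = -144 - 9 M$
$P{\left(o \right)} = 485 o + 485 o \left(-5 + o\right)$ ($P{\left(o \right)} = \left(o \left(-5 + o\right) + o\right) \left(483 + 2\right) = \left(o + o \left(-5 + o\right)\right) 485 = 485 o + 485 o \left(-5 + o\right)$)
$\frac{P{\left(275 \right)}}{l{\left(-561,-201 \right)}} = \frac{485 \cdot 275 \left(-4 + 275\right)}{-144 - -1809} = \frac{485 \cdot 275 \cdot 271}{-144 + 1809} = \frac{36144625}{1665} = 36144625 \cdot \frac{1}{1665} = \frac{7228925}{333}$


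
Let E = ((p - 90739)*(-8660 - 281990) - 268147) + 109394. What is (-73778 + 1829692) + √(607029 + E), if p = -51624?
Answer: 1755914 + √41378254226 ≈ 1.9593e+6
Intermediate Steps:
E = 41377647197 (E = ((-51624 - 90739)*(-8660 - 281990) - 268147) + 109394 = (-142363*(-290650) - 268147) + 109394 = (41377805950 - 268147) + 109394 = 41377537803 + 109394 = 41377647197)
(-73778 + 1829692) + √(607029 + E) = (-73778 + 1829692) + √(607029 + 41377647197) = 1755914 + √41378254226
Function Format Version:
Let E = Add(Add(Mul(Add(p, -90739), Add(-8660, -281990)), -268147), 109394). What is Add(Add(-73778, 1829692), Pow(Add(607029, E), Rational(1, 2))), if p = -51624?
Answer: Add(1755914, Pow(41378254226, Rational(1, 2))) ≈ 1.9593e+6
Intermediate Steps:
E = 41377647197 (E = Add(Add(Mul(Add(-51624, -90739), Add(-8660, -281990)), -268147), 109394) = Add(Add(Mul(-142363, -290650), -268147), 109394) = Add(Add(41377805950, -268147), 109394) = Add(41377537803, 109394) = 41377647197)
Add(Add(-73778, 1829692), Pow(Add(607029, E), Rational(1, 2))) = Add(Add(-73778, 1829692), Pow(Add(607029, 41377647197), Rational(1, 2))) = Add(1755914, Pow(41378254226, Rational(1, 2)))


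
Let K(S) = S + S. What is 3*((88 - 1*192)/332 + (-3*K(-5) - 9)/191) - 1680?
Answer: -26642709/15853 ≈ -1680.6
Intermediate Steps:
K(S) = 2*S
3*((88 - 1*192)/332 + (-3*K(-5) - 9)/191) - 1680 = 3*((88 - 1*192)/332 + (-6*(-5) - 9)/191) - 1680 = 3*((88 - 192)*(1/332) + (-3*(-10) - 9)*(1/191)) - 1680 = 3*(-104*1/332 + (30 - 9)*(1/191)) - 1680 = 3*(-26/83 + 21*(1/191)) - 1680 = 3*(-26/83 + 21/191) - 1680 = 3*(-3223/15853) - 1680 = -9669/15853 - 1680 = -26642709/15853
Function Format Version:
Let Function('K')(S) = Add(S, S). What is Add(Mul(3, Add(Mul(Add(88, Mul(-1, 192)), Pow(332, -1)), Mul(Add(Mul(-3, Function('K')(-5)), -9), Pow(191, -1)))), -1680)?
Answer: Rational(-26642709, 15853) ≈ -1680.6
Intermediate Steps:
Function('K')(S) = Mul(2, S)
Add(Mul(3, Add(Mul(Add(88, Mul(-1, 192)), Pow(332, -1)), Mul(Add(Mul(-3, Function('K')(-5)), -9), Pow(191, -1)))), -1680) = Add(Mul(3, Add(Mul(Add(88, Mul(-1, 192)), Pow(332, -1)), Mul(Add(Mul(-3, Mul(2, -5)), -9), Pow(191, -1)))), -1680) = Add(Mul(3, Add(Mul(Add(88, -192), Rational(1, 332)), Mul(Add(Mul(-3, -10), -9), Rational(1, 191)))), -1680) = Add(Mul(3, Add(Mul(-104, Rational(1, 332)), Mul(Add(30, -9), Rational(1, 191)))), -1680) = Add(Mul(3, Add(Rational(-26, 83), Mul(21, Rational(1, 191)))), -1680) = Add(Mul(3, Add(Rational(-26, 83), Rational(21, 191))), -1680) = Add(Mul(3, Rational(-3223, 15853)), -1680) = Add(Rational(-9669, 15853), -1680) = Rational(-26642709, 15853)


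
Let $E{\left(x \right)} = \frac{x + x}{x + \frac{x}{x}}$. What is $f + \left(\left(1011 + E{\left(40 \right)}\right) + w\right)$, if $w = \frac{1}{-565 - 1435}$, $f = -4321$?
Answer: $- \frac{271260041}{82000} \approx -3308.1$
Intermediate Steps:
$w = - \frac{1}{2000}$ ($w = \frac{1}{-2000} = - \frac{1}{2000} \approx -0.0005$)
$E{\left(x \right)} = \frac{2 x}{1 + x}$ ($E{\left(x \right)} = \frac{2 x}{x + 1} = \frac{2 x}{1 + x}$)
$f + \left(\left(1011 + E{\left(40 \right)}\right) + w\right) = -4321 + \left(\left(1011 + 2 \cdot 40 \frac{1}{1 + 40}\right) - \frac{1}{2000}\right) = -4321 + \left(\left(1011 + 2 \cdot 40 \cdot \frac{1}{41}\right) - \frac{1}{2000}\right) = -4321 + \left(\left(1011 + \frac{80}{41}\right) - \frac{1}{2000}\right) = -4321 + \left(\frac{41531}{41} - \frac{1}{2000}\right) = -4321 + \frac{83061959}{82000} = - \frac{271260041}{82000}$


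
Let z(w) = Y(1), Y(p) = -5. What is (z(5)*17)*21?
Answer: -1785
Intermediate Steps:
z(w) = -5
(z(5)*17)*21 = -5*17*21 = -85*21 = -1785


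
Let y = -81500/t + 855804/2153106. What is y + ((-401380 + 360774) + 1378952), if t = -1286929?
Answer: 618069486037357820/461815758579 ≈ 1.3383e+6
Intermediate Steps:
y = 212806187486/461815758579 (y = -81500/(-1286929) + 855804/2153106 = -81500*(-1/1286929) + 855804*(1/2153106) = 81500/1286929 + 142634/358851 = 212806187486/461815758579 ≈ 0.46080)
y + ((-401380 + 360774) + 1378952) = 212806187486/461815758579 + ((-401380 + 360774) + 1378952) = 212806187486/461815758579 + (-40606 + 1378952) = 212806187486/461815758579 + 1338346 = 618069486037357820/461815758579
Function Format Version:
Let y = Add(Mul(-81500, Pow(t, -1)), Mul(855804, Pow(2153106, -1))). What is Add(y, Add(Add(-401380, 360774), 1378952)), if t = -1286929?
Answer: Rational(618069486037357820, 461815758579) ≈ 1.3383e+6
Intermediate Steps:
y = Rational(212806187486, 461815758579) (y = Add(Mul(-81500, Pow(-1286929, -1)), Mul(855804, Pow(2153106, -1))) = Add(Mul(-81500, Rational(-1, 1286929)), Mul(855804, Rational(1, 2153106))) = Add(Rational(81500, 1286929), Rational(142634, 358851)) = Rational(212806187486, 461815758579) ≈ 0.46080)
Add(y, Add(Add(-401380, 360774), 1378952)) = Add(Rational(212806187486, 461815758579), Add(Add(-401380, 360774), 1378952)) = Add(Rational(212806187486, 461815758579), Add(-40606, 1378952)) = Add(Rational(212806187486, 461815758579), 1338346) = Rational(618069486037357820, 461815758579)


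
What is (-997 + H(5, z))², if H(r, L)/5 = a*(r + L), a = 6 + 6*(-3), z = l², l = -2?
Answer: 2362369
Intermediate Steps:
z = 4 (z = (-2)² = 4)
a = -12 (a = 6 - 18 = -12)
H(r, L) = -60*L - 60*r (H(r, L) = 5*(-12*(r + L)) = 5*(-12*(L + r)) = 5*(-12*L - 12*r) = -60*L - 60*r)
(-997 + H(5, z))² = (-997 + (-60*4 - 60*5))² = (-997 + (-240 - 300))² = (-997 - 540)² = (-1537)² = 2362369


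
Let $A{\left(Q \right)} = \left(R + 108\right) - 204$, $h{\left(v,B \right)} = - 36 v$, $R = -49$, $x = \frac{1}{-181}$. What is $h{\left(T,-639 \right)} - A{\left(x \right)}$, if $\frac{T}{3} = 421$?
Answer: $-45323$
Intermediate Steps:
$x = - \frac{1}{181} \approx -0.0055249$
$T = 1263$ ($T = 3 \cdot 421 = 1263$)
$A{\left(Q \right)} = -145$ ($A{\left(Q \right)} = \left(-49 + 108\right) - 204 = 59 - 204 = -145$)
$h{\left(T,-639 \right)} - A{\left(x \right)} = \left(-36\right) 1263 - -145 = -45468 + 145 = -45323$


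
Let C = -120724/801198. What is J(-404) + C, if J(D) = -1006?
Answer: -403062956/400599 ≈ -1006.2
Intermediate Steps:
C = -60362/400599 (C = -120724*1/801198 = -60362/400599 ≈ -0.15068)
J(-404) + C = -1006 - 60362/400599 = -403062956/400599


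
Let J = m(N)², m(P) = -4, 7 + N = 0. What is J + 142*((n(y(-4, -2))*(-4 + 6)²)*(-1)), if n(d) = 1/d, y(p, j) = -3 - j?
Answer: 584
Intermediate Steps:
N = -7 (N = -7 + 0 = -7)
J = 16 (J = (-4)² = 16)
J + 142*((n(y(-4, -2))*(-4 + 6)²)*(-1)) = 16 + 142*(((-4 + 6)²/(-3 - 1*(-2)))*(-1)) = 16 + 142*((2²/(-3 + 2))*(-1)) = 16 + 142*((4/(-1))*(-1)) = 16 + 142*(-1*4*(-1)) = 16 + 142*(-4*(-1)) = 16 + 142*4 = 16 + 568 = 584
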